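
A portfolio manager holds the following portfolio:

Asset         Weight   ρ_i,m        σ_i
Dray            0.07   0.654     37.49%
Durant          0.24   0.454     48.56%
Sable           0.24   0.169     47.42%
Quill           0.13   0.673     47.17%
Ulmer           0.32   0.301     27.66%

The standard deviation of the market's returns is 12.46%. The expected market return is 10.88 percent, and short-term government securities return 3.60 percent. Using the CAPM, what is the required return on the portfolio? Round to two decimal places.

12.79%

β_Dray = 0.654 × 37.49% / 12.46% = 1.9678
β_Durant = 0.454 × 48.56% / 12.46% = 1.7694
β_Sable = 0.169 × 47.42% / 12.46% = 0.6432
β_Quill = 0.673 × 47.17% / 12.46% = 2.5478
β_Ulmer = 0.301 × 27.66% / 12.46% = 0.6682
β_P = Σ w_i β_i = 0.07×1.9678 + 0.24×1.7694 + 0.24×0.6432 + 0.13×2.5478 + 0.32×0.6682 = 1.2618
MRP = 10.88% − 3.60% = 7.28%
E(R_P) = R_f + β_P × MRP = 3.60% + 1.2618 × 7.28% = 12.79%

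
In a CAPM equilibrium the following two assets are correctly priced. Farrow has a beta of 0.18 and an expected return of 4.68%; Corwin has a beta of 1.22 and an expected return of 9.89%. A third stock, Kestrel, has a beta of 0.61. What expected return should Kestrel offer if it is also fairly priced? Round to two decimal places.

6.83%

MRP (SML slope) = (9.89% − 4.68%) / (1.22 − 0.18) = 5.21% / 1.04 = 5.0096%
R_f (intercept) = 4.68% − 0.18 × 5.0096% = 3.7783%
E(R_Kestrel) = R_f + β × MRP = 3.7783% + 0.61 × 5.0096% = 6.83%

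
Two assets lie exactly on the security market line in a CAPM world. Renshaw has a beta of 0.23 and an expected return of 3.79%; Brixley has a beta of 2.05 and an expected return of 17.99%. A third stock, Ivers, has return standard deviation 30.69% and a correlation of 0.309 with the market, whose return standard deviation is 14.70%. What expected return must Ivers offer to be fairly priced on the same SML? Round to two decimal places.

MRP = (17.99% − 3.79%) / (2.05 − 0.23) = 7.8022%
R_f = 3.79% − 0.23 × 7.8022% = 1.9955%
β_Ivers = ρ·σ_i/σ_m = 0.309 × 30.69 / 14.70 = 0.6451
E(R_Ivers) = R_f + β × MRP = 1.9955% + 0.6451 × 7.8022% = 7.03%

7.03%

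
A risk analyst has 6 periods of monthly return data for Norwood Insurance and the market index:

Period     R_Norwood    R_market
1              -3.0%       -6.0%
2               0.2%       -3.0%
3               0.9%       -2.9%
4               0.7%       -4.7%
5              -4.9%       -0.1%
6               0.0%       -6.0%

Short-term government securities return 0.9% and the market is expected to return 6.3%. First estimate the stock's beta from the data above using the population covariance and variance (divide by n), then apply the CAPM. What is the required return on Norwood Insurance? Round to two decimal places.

-1.44%

Mean R_i = (-3.0 + 0.2 + 0.9 + 0.7 − 4.9 + 0.0) / 6 = -1.0167%
Mean R_m = (-6.0 − 3.0 − 2.9 − 4.7 − 0.1 − 6.0) / 6 = -3.7833%
Σ(R_i − R̄_i)(R_m − R̄_m) = -11.0883  ⇒  Cov = -11.0883 / 6 = -1.8481
Σ(R_m − R̄_m)² = 25.6283  ⇒  Var(R_m) = 25.6283 / 6 = 4.2714
β = Cov / Var(R_m) = -1.8481 / 4.2714 = -0.4327
MRP = 6.3% − 0.9% = 5.40%
E(R) = R_f + β × MRP = 0.9% + -0.4327 × 5.4% = -1.44%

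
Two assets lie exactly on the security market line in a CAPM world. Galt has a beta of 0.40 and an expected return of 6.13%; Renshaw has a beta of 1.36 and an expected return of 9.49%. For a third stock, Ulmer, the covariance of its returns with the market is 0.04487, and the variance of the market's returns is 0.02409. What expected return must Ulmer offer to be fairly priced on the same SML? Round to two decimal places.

MRP = (9.49% − 6.13%) / (1.36 − 0.40) = 3.5000%
R_f = 6.13% − 0.40 × 3.5000% = 4.7300%
β_Ulmer = Cov / Var(R_m) = 0.04487 / 0.02409 = 1.8626
E(R_Ulmer) = R_f + β × MRP = 4.7300% + 1.8626 × 3.5000% = 11.25%

11.25%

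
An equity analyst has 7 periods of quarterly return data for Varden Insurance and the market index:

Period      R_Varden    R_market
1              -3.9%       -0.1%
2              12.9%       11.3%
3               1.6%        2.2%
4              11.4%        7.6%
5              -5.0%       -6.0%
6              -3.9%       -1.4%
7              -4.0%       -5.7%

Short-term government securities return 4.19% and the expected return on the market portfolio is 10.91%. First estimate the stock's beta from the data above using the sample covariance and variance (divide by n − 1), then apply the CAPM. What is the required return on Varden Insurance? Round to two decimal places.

11.78%

Mean R_i = (-3.9 + 12.9 + 1.6 + 11.4 − 5.0 − 3.9 − 4.0) / 7 = 1.3000%
Mean R_m = (-0.1 + 11.3 + 2.2 + 7.6 − 6.0 − 1.4 − 5.7) / 7 = 1.1286%
Σ(R_i − R̄_i)(R_m − R̄_m) = 284.3100  ⇒  Cov = 284.3100 / 6 = 47.3850
Σ(R_m − R̄_m)² = 251.8343  ⇒  Var(R_m) = 251.8343 / 6 = 41.9724
β = Cov / Var(R_m) = 47.3850 / 41.9724 = 1.1290
MRP = 10.91% − 4.19% = 6.72%
E(R) = R_f + β × MRP = 4.19% + 1.1290 × 6.72% = 11.78%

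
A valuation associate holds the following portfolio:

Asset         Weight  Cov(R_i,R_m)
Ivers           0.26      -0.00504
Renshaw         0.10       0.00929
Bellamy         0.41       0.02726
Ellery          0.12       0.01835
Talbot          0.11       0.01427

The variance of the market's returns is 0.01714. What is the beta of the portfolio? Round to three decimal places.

β_Ivers = -0.00504 / 0.01714 = -0.2940
β_Renshaw = 0.00929 / 0.01714 = 0.5420
β_Bellamy = 0.02726 / 0.01714 = 1.5904
β_Ellery = 0.01835 / 0.01714 = 1.0706
β_Talbot = 0.01427 / 0.01714 = 0.8326
β_P = Σ w_i β_i = 0.26×-0.2940 + 0.10×0.5420 + 0.41×1.5904 + 0.12×1.0706 + 0.11×0.8326 = 0.8499

0.850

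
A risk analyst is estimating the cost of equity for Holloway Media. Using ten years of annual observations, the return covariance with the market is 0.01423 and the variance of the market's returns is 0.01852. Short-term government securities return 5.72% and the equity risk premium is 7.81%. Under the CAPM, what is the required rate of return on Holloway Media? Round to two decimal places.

11.72%

β = Cov(R_i, R_m) / Var(R_m) = 0.01423 / 0.01852 = 0.7684
E(R) = R_f + β × MRP = 5.72% + 0.7684 × 7.81% = 11.72%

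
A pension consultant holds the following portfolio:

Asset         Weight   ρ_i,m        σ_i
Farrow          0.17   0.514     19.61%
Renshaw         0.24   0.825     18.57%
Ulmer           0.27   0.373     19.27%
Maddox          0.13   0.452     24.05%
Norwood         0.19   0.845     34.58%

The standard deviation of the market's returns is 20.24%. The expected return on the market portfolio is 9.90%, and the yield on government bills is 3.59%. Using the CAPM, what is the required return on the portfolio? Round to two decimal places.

β_Farrow = 0.514 × 19.61% / 20.24% = 0.4980
β_Renshaw = 0.825 × 18.57% / 20.24% = 0.7569
β_Ulmer = 0.373 × 19.27% / 20.24% = 0.3551
β_Maddox = 0.452 × 24.05% / 20.24% = 0.5371
β_Norwood = 0.845 × 34.58% / 20.24% = 1.4437
β_P = Σ w_i β_i = 0.17×0.4980 + 0.24×0.7569 + 0.27×0.3551 + 0.13×0.5371 + 0.19×1.4437 = 0.7063
MRP = 9.90% − 3.59% = 6.31%
E(R_P) = R_f + β_P × MRP = 3.59% + 0.7063 × 6.31% = 8.05%

8.05%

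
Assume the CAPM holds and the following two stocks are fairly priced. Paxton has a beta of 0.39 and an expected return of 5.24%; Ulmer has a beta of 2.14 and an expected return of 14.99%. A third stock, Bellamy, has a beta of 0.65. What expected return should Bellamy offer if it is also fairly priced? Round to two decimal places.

MRP (SML slope) = (14.99% − 5.24%) / (2.14 − 0.39) = 9.75% / 1.75 = 5.5714%
R_f (intercept) = 5.24% − 0.39 × 5.5714% = 3.0672%
E(R_Bellamy) = R_f + β × MRP = 3.0672% + 0.65 × 5.5714% = 6.69%

6.69%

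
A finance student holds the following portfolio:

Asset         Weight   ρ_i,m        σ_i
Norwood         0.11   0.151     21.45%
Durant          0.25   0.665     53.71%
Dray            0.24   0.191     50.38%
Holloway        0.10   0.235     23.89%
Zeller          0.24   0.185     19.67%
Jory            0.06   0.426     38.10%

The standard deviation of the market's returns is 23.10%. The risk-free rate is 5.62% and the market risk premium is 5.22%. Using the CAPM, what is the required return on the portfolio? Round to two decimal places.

β_Norwood = 0.151 × 21.45% / 23.10% = 0.1402
β_Durant = 0.665 × 53.71% / 23.10% = 1.5462
β_Dray = 0.191 × 50.38% / 23.10% = 0.4166
β_Holloway = 0.235 × 23.89% / 23.10% = 0.2430
β_Zeller = 0.185 × 19.67% / 23.10% = 0.1575
β_Jory = 0.426 × 38.10% / 23.10% = 0.7026
β_P = Σ w_i β_i = 0.11×0.1402 + 0.25×1.5462 + 0.24×0.4166 + 0.10×0.2430 + 0.24×0.1575 + 0.06×0.7026 = 0.6062
E(R_P) = R_f + β_P × MRP = 5.62% + 0.6062 × 5.22% = 8.78%

8.78%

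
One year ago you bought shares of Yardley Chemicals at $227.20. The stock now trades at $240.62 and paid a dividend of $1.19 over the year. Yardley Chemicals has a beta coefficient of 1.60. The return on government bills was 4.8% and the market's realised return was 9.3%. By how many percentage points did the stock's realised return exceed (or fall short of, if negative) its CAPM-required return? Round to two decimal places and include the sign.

-5.57%

Realised HPR = (P1 + D1 − P0) / P0 = (240.62 + 1.19 − 227.20) / 227.20 = 14.61 / 227.20 = 6.4305%
MRP = 9.3% − 4.8% = 4.50%
CAPM required = R_f + β·MRP = 4.8% + 1.60 × 4.5% = 12.0000%
α = realised − required = 6.4305% − 12.0000% = -5.57%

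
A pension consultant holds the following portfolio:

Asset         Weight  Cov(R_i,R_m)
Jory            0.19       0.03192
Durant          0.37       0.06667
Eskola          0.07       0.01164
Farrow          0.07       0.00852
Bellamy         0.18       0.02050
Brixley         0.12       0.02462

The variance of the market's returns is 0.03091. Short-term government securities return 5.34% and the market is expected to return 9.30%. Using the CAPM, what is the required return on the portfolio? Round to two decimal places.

10.31%

β_Jory = 0.03192 / 0.03091 = 1.0327
β_Durant = 0.06667 / 0.03091 = 2.1569
β_Eskola = 0.01164 / 0.03091 = 0.3766
β_Farrow = 0.00852 / 0.03091 = 0.2756
β_Bellamy = 0.02050 / 0.03091 = 0.6632
β_Brixley = 0.02462 / 0.03091 = 0.7965
β_P = Σ w_i β_i = 0.19×1.0327 + 0.37×2.1569 + 0.07×0.3766 + 0.07×0.2756 + 0.18×0.6632 + 0.12×0.7965 = 1.2549
MRP = 9.30% − 5.34% = 3.96%
E(R_P) = R_f + β_P × MRP = 5.34% + 1.2549 × 3.96% = 10.31%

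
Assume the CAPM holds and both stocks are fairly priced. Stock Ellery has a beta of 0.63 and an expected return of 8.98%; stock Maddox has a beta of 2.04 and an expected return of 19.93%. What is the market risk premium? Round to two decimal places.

7.77%

Both satisfy E(R) = R_f + β·MRP, so the slope of the SML is
MRP = (19.93% − 8.98%) / (2.04 − 0.63) = 10.95% / 1.41 = 7.7660%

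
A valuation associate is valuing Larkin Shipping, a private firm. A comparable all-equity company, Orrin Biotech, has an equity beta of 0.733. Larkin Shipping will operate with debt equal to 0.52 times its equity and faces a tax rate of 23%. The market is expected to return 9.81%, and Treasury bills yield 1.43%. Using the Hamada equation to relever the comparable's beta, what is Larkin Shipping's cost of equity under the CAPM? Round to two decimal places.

β_L = β_U × [1 + (1 − t)(D/E)] = 0.733 × [1 + (1 − 0.23) × 0.52]
    = 0.733 × [1 + 0.77 × 0.52] = 0.733 × 1.4004 = 1.0265
MRP = 9.81% − 1.43% = 8.38%
E(R) = R_f + β_L × MRP = 1.43% + 1.0265 × 8.38% = 10.03%

10.03%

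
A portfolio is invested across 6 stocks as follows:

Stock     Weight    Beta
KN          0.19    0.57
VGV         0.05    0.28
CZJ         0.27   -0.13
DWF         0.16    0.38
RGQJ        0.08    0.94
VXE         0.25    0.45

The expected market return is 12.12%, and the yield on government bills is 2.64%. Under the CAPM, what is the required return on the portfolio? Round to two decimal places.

β_P = Σ w_i β_i = 0.19×0.57 + 0.05×0.28 + 0.27×-0.13 + 0.16×0.38 + 0.08×0.94 + 0.25×0.45 = 0.3357
MRP = 12.12% − 2.64% = 9.48%
E(R_P) = R_f + β_P × MRP = 2.64% + 0.3357 × 9.48% = 5.82%

5.82%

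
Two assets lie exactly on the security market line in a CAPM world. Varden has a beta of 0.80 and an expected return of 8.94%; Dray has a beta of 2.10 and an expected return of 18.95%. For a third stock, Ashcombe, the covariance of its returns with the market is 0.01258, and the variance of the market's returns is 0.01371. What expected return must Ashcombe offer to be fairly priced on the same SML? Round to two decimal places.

9.85%

MRP = (18.95% − 8.94%) / (2.10 − 0.80) = 7.7000%
R_f = 8.94% − 0.80 × 7.7000% = 2.7800%
β_Ashcombe = Cov / Var(R_m) = 0.01258 / 0.01371 = 0.9176
E(R_Ashcombe) = R_f + β × MRP = 2.7800% + 0.9176 × 7.7000% = 9.85%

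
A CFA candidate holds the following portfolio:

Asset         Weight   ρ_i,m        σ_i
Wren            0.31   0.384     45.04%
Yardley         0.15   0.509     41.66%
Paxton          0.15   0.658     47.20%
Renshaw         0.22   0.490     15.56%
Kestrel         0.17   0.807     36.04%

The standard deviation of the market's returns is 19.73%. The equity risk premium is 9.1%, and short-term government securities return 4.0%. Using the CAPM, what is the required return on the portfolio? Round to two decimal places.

13.14%

β_Wren = 0.384 × 45.04% / 19.73% = 0.8766
β_Yardley = 0.509 × 41.66% / 19.73% = 1.0748
β_Paxton = 0.658 × 47.20% / 19.73% = 1.5741
β_Renshaw = 0.490 × 15.56% / 19.73% = 0.3864
β_Kestrel = 0.807 × 36.04% / 19.73% = 1.4741
β_P = Σ w_i β_i = 0.31×0.8766 + 0.15×1.0748 + 0.15×1.5741 + 0.22×0.3864 + 0.17×1.4741 = 1.0047
E(R_P) = R_f + β_P × MRP = 4.0% + 1.0047 × 9.1% = 13.14%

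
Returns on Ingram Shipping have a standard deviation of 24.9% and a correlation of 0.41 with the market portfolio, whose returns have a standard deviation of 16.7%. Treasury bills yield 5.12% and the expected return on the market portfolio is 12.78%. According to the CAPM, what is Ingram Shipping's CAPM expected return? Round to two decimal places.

β = ρ × σ_i / σ_m = 0.41 × 24.9% / 16.7% = 0.6113
MRP = 12.78% − 5.12% = 7.66%
E(R) = 5.12% + 0.6113 × 7.66% = 9.80%

9.80%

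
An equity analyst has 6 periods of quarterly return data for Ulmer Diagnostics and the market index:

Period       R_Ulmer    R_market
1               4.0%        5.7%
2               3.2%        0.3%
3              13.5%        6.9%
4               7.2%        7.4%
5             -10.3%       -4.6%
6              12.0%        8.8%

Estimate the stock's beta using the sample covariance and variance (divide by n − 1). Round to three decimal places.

1.515

Mean R_i = (4.0 + 3.2 + 13.5 + 7.2 − 10.3 + 12.0) / 6 = 4.9333%
Mean R_m = (5.7 + 0.3 + 6.9 + 7.4 − 4.6 + 8.8) / 6 = 4.0833%
Σ(R_i − R̄_i)(R_m − R̄_m) = 202.3033  ⇒  Cov = 202.3033 / 5 = 40.4607
Σ(R_m − R̄_m)² = 133.5083  ⇒  Var(R_m) = 133.5083 / 5 = 26.7017
β = Cov / Var(R_m) = 40.4607 / 26.7017 = 1.5153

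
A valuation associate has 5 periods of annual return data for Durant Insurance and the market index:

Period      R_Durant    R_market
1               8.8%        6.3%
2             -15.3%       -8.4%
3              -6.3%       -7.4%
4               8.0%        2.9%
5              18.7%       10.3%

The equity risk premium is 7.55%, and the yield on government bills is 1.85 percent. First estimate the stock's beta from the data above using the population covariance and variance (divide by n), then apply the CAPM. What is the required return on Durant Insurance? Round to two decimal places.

Mean R_i = (8.8 − 15.3 − 6.3 + 8.0 + 18.7) / 5 = 2.7800%
Mean R_m = (6.3 − 8.4 − 7.4 + 2.9 + 10.3) / 5 = 0.7400%
Σ(R_i − R̄_i)(R_m − R̄_m) = 436.1040  ⇒  Cov = 436.1040 / 5 = 87.2208
Σ(R_m − R̄_m)² = 276.7720  ⇒  Var(R_m) = 276.7720 / 5 = 55.3544
β = Cov / Var(R_m) = 87.2208 / 55.3544 = 1.5757
E(R) = R_f + β × MRP = 1.85% + 1.5757 × 7.55% = 13.75%

13.75%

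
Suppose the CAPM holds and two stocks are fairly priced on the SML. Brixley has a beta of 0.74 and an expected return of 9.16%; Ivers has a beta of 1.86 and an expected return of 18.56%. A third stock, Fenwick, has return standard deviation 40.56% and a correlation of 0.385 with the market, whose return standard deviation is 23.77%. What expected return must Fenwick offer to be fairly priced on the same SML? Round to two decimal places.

MRP = (18.56% − 9.16%) / (1.86 − 0.74) = 8.3929%
R_f = 9.16% − 0.74 × 8.3929% = 2.9493%
β_Fenwick = ρ·σ_i/σ_m = 0.385 × 40.56 / 23.77 = 0.6569
E(R_Fenwick) = R_f + β × MRP = 2.9493% + 0.6569 × 8.3929% = 8.46%

8.46%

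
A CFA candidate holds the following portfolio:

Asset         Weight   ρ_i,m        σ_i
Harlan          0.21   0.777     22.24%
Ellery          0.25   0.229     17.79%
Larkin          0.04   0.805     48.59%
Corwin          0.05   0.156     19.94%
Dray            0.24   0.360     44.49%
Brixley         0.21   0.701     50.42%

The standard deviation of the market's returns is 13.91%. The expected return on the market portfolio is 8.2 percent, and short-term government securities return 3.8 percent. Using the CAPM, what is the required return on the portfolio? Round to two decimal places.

β_Harlan = 0.777 × 22.24% / 13.91% = 1.2423
β_Ellery = 0.229 × 17.79% / 13.91% = 0.2929
β_Larkin = 0.805 × 48.59% / 13.91% = 2.8120
β_Corwin = 0.156 × 19.94% / 13.91% = 0.2236
β_Dray = 0.360 × 44.49% / 13.91% = 1.1514
β_Brixley = 0.701 × 50.42% / 13.91% = 2.5409
β_P = Σ w_i β_i = 0.21×1.2423 + 0.25×0.2929 + 0.04×2.8120 + 0.05×0.2236 + 0.24×1.1514 + 0.21×2.5409 = 1.2677
MRP = 8.2% − 3.8% = 4.40%
E(R_P) = R_f + β_P × MRP = 3.8% + 1.2677 × 4.4% = 9.38%

9.38%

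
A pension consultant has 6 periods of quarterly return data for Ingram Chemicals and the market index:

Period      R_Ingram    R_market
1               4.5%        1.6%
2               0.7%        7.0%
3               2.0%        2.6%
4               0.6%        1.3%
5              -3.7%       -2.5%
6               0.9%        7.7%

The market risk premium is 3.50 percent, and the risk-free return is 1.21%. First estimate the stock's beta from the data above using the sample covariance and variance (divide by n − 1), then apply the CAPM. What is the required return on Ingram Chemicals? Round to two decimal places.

2.14%

Mean R_i = (4.5 + 0.7 + 2.0 + 0.6 − 3.7 + 0.9) / 6 = 0.8333%
Mean R_m = (1.6 + 7.0 + 2.6 + 1.3 − 2.5 + 7.7) / 6 = 2.9500%
Σ(R_i − R̄_i)(R_m − R̄_m) = 19.5100  ⇒  Cov = 19.5100 / 5 = 3.9020
Σ(R_m − R̄_m)² = 73.3350  ⇒  Var(R_m) = 73.3350 / 5 = 14.6670
β = Cov / Var(R_m) = 3.9020 / 14.6670 = 0.2660
E(R) = R_f + β × MRP = 1.21% + 0.2660 × 3.50% = 2.14%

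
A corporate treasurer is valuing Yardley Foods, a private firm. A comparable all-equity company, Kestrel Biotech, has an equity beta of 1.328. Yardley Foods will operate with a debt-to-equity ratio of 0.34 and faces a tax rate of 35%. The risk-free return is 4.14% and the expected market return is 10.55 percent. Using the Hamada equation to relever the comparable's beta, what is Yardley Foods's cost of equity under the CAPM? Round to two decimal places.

β_L = β_U × [1 + (1 − t)(D/E)] = 1.328 × [1 + (1 − 0.35) × 0.34]
    = 1.328 × [1 + 0.65 × 0.34] = 1.328 × 1.2210 = 1.6215
MRP = 10.55% − 4.14% = 6.41%
E(R) = R_f + β_L × MRP = 4.14% + 1.6215 × 6.41% = 14.53%

14.53%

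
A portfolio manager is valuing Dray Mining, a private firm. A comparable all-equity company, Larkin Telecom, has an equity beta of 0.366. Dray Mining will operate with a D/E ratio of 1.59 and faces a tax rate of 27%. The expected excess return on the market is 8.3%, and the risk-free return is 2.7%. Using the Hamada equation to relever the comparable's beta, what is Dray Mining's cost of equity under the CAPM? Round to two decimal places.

9.26%

β_L = β_U × [1 + (1 − t)(D/E)] = 0.366 × [1 + (1 − 0.27) × 1.59]
    = 0.366 × [1 + 0.73 × 1.59] = 0.366 × 2.1607 = 0.7908
E(R) = R_f + β_L × MRP = 2.7% + 0.7908 × 8.3% = 9.26%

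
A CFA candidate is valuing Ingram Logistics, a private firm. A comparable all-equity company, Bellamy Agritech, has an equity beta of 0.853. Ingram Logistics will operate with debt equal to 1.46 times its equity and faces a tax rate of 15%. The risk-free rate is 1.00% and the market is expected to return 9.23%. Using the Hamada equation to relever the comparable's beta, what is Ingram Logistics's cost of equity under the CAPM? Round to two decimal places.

16.73%

β_L = β_U × [1 + (1 − t)(D/E)] = 0.853 × [1 + (1 − 0.15) × 1.46]
    = 0.853 × [1 + 0.85 × 1.46] = 0.853 × 2.2410 = 1.9116
MRP = 9.23% − 1.00% = 8.23%
E(R) = R_f + β_L × MRP = 1.00% + 1.9116 × 8.23% = 16.73%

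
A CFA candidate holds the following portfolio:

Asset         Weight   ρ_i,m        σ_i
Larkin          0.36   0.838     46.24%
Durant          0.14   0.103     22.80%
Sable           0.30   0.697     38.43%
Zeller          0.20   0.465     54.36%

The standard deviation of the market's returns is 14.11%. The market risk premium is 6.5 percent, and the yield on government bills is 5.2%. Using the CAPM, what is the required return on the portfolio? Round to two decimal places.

17.81%

β_Larkin = 0.838 × 46.24% / 14.11% = 2.7462
β_Durant = 0.103 × 22.80% / 14.11% = 0.1664
β_Sable = 0.697 × 38.43% / 14.11% = 1.8983
β_Zeller = 0.465 × 54.36% / 14.11% = 1.7915
β_P = Σ w_i β_i = 0.36×2.7462 + 0.14×0.1664 + 0.30×1.8983 + 0.20×1.7915 = 1.9397
E(R_P) = R_f + β_P × MRP = 5.2% + 1.9397 × 6.5% = 17.81%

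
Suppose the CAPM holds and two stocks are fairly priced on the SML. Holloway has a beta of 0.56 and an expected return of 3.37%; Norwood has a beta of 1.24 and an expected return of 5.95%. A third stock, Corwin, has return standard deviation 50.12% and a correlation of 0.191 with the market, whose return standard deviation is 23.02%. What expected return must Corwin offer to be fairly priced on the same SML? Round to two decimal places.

2.82%

MRP = (5.95% − 3.37%) / (1.24 − 0.56) = 3.7941%
R_f = 3.37% − 0.56 × 3.7941% = 1.2453%
β_Corwin = ρ·σ_i/σ_m = 0.191 × 50.12 / 23.02 = 0.4159
E(R_Corwin) = R_f + β × MRP = 1.2453% + 0.4159 × 3.7941% = 2.82%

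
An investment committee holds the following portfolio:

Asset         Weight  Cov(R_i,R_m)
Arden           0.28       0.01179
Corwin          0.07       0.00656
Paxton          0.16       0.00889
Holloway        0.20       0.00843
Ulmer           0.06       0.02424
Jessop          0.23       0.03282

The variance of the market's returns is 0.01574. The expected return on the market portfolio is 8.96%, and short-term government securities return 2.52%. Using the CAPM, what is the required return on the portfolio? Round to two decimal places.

β_Arden = 0.01179 / 0.01574 = 0.7490
β_Corwin = 0.00656 / 0.01574 = 0.4168
β_Paxton = 0.00889 / 0.01574 = 0.5648
β_Holloway = 0.00843 / 0.01574 = 0.5356
β_Ulmer = 0.02424 / 0.01574 = 1.5400
β_Jessop = 0.03282 / 0.01574 = 2.0851
β_P = Σ w_i β_i = 0.28×0.7490 + 0.07×0.4168 + 0.16×0.5648 + 0.20×0.5356 + 0.06×1.5400 + 0.23×2.0851 = 1.0084
MRP = 8.96% − 2.52% = 6.44%
E(R_P) = R_f + β_P × MRP = 2.52% + 1.0084 × 6.44% = 9.01%

9.01%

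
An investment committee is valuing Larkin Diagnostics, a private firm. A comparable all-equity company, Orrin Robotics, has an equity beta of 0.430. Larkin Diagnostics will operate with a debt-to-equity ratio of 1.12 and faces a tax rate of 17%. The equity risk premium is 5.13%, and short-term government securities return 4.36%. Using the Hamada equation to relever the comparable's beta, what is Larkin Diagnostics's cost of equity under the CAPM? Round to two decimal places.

β_L = β_U × [1 + (1 − t)(D/E)] = 0.430 × [1 + (1 − 0.17) × 1.12]
    = 0.430 × [1 + 0.83 × 1.12] = 0.430 × 1.9296 = 0.8297
E(R) = R_f + β_L × MRP = 4.36% + 0.8297 × 5.13% = 8.62%

8.62%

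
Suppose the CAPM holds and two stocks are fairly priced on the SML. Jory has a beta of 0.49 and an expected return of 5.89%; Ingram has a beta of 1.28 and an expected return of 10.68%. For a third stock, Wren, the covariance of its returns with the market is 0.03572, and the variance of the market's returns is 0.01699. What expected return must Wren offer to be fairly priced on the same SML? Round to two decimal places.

MRP = (10.68% − 5.89%) / (1.28 − 0.49) = 6.0633%
R_f = 5.89% − 0.49 × 6.0633% = 2.9190%
β_Wren = Cov / Var(R_m) = 0.03572 / 0.01699 = 2.1024
E(R_Wren) = R_f + β × MRP = 2.9190% + 2.1024 × 6.0633% = 15.67%

15.67%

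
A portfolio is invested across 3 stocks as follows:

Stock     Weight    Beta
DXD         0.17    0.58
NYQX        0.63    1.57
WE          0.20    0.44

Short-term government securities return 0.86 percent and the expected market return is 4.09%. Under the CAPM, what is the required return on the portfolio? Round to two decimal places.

4.66%

β_P = Σ w_i β_i = 0.17×0.58 + 0.63×1.57 + 0.20×0.44 = 1.1757
MRP = 4.09% − 0.86% = 3.23%
E(R_P) = R_f + β_P × MRP = 0.86% + 1.1757 × 3.23% = 4.66%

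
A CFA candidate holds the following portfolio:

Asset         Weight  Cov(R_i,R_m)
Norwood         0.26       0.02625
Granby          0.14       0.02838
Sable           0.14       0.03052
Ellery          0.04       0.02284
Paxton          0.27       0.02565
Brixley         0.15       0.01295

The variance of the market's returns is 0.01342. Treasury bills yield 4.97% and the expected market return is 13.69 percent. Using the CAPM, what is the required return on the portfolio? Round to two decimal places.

21.12%

β_Norwood = 0.02625 / 0.01342 = 1.9560
β_Granby = 0.02838 / 0.01342 = 2.1148
β_Sable = 0.03052 / 0.01342 = 2.2742
β_Ellery = 0.02284 / 0.01342 = 1.7019
β_Paxton = 0.02565 / 0.01342 = 1.9113
β_Brixley = 0.01295 / 0.01342 = 0.9650
β_P = Σ w_i β_i = 0.26×1.9560 + 0.14×2.1148 + 0.14×2.2742 + 0.04×1.7019 + 0.27×1.9113 + 0.15×0.9650 = 1.8519
MRP = 13.69% − 4.97% = 8.72%
E(R_P) = R_f + β_P × MRP = 4.97% + 1.8519 × 8.72% = 21.12%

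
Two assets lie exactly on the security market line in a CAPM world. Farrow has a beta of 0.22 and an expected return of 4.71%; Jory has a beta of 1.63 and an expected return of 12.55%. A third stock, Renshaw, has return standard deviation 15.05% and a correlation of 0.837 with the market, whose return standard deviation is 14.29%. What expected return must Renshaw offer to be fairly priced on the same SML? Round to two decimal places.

8.39%

MRP = (12.55% − 4.71%) / (1.63 − 0.22) = 5.5603%
R_f = 4.71% − 0.22 × 5.5603% = 3.4867%
β_Renshaw = ρ·σ_i/σ_m = 0.837 × 15.05 / 14.29 = 0.8815
E(R_Renshaw) = R_f + β × MRP = 3.4867% + 0.8815 × 5.5603% = 8.39%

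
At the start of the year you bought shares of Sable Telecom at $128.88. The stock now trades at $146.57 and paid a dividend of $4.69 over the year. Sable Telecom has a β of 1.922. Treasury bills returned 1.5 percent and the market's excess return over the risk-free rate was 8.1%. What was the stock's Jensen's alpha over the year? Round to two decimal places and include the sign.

+0.30%

Realised HPR = (P1 + D1 − P0) / P0 = (146.57 + 4.69 − 128.88) / 128.88 = 22.38 / 128.88 = 17.3650%
CAPM required = R_f + β·MRP = 1.5% + 1.922 × 8.1% = 17.0682%
α = realised − required = 17.3650% − 17.0682% = +0.30%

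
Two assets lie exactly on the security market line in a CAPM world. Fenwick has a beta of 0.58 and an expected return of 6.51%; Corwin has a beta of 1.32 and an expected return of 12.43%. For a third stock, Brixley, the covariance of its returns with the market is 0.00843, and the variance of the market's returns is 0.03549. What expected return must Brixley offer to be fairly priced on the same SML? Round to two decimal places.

3.77%

MRP = (12.43% − 6.51%) / (1.32 − 0.58) = 8.0000%
R_f = 6.51% − 0.58 × 8.0000% = 1.8700%
β_Brixley = Cov / Var(R_m) = 0.00843 / 0.03549 = 0.2375
E(R_Brixley) = R_f + β × MRP = 1.8700% + 0.2375 × 8.0000% = 3.77%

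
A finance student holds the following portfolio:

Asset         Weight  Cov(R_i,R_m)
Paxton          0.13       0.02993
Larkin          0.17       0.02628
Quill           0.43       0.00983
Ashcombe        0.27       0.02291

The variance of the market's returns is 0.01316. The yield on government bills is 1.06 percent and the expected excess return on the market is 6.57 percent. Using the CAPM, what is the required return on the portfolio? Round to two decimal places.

10.43%

β_Paxton = 0.02993 / 0.01316 = 2.2743
β_Larkin = 0.02628 / 0.01316 = 1.9970
β_Quill = 0.00983 / 0.01316 = 0.7470
β_Ashcombe = 0.02291 / 0.01316 = 1.7409
β_P = Σ w_i β_i = 0.13×2.2743 + 0.17×1.9970 + 0.43×0.7470 + 0.27×1.7409 = 1.4264
E(R_P) = R_f + β_P × MRP = 1.06% + 1.4264 × 6.57% = 10.43%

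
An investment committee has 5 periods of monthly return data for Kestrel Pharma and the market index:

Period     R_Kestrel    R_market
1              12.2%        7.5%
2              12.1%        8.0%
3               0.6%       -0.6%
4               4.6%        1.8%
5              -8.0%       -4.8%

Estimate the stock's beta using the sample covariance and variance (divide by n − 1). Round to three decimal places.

Mean R_i = (12.2 + 12.1 + 0.6 + 4.6 − 8.0) / 5 = 4.3000%
Mean R_m = (7.5 + 8.0 − 0.6 + 1.8 − 4.8) / 5 = 2.3800%
Σ(R_i − R̄_i)(R_m − R̄_m) = 183.4500  ⇒  Cov = 183.4500 / 4 = 45.8625
Σ(R_m − R̄_m)² = 118.5680  ⇒  Var(R_m) = 118.5680 / 4 = 29.6420
β = Cov / Var(R_m) = 45.8625 / 29.6420 = 1.5472

1.547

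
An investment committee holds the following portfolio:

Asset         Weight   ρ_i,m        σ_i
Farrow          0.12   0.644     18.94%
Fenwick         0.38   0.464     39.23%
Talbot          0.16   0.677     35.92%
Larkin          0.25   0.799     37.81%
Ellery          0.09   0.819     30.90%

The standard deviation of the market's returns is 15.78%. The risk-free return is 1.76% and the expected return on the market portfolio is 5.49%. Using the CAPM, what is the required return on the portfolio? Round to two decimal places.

β_Farrow = 0.644 × 18.94% / 15.78% = 0.7730
β_Fenwick = 0.464 × 39.23% / 15.78% = 1.1535
β_Talbot = 0.677 × 35.92% / 15.78% = 1.5411
β_Larkin = 0.799 × 37.81% / 15.78% = 1.9145
β_Ellery = 0.819 × 30.90% / 15.78% = 1.6037
β_P = Σ w_i β_i = 0.12×0.7730 + 0.38×1.1535 + 0.16×1.5411 + 0.25×1.9145 + 0.09×1.6037 = 1.4006
MRP = 5.49% − 1.76% = 3.73%
E(R_P) = R_f + β_P × MRP = 1.76% + 1.4006 × 3.73% = 6.98%

6.98%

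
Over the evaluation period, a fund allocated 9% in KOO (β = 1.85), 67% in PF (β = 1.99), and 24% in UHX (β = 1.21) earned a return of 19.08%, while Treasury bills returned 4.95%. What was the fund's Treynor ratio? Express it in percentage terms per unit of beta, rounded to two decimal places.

β_P = 0.09×1.85 + 0.67×1.99 + 0.24×1.21 = 1.7902
Treynor = (R_P − R_f) / β_P = (19.08% − 4.95%) / 1.7902 = 14.13% / 1.7902 = 7.89%

7.89%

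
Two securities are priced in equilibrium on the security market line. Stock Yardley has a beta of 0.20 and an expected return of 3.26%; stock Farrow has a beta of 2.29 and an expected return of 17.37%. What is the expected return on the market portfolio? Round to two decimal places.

Both satisfy E(R) = R_f + β·MRP, so the slope of the SML is
MRP = (17.37% − 3.26%) / (2.29 − 0.20) = 14.11% / 2.09 = 6.7512%
R_f = E(R_Yardley) − β_Yardley·MRP = 3.26% − 0.20 × 6.7512% = 1.9098%
E(R_m) = R_f + MRP = 1.9098% + 6.7512% = 8.66%

8.66%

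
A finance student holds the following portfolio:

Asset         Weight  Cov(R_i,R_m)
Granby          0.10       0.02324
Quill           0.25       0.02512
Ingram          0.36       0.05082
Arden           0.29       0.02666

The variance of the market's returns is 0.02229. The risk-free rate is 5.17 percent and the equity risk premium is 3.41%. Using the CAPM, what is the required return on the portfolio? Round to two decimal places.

10.47%

β_Granby = 0.02324 / 0.02229 = 1.0426
β_Quill = 0.02512 / 0.02229 = 1.1270
β_Ingram = 0.05082 / 0.02229 = 2.2799
β_Arden = 0.02666 / 0.02229 = 1.1961
β_P = Σ w_i β_i = 0.10×1.0426 + 0.25×1.1270 + 0.36×2.2799 + 0.29×1.1961 = 1.5536
E(R_P) = R_f + β_P × MRP = 5.17% + 1.5536 × 3.41% = 10.47%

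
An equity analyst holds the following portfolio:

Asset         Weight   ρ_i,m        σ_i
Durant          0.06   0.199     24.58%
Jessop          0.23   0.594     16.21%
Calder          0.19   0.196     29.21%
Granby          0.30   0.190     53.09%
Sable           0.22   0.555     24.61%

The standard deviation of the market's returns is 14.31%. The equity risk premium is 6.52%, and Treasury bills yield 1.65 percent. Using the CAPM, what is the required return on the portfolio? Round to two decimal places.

β_Durant = 0.199 × 24.58% / 14.31% = 0.3418
β_Jessop = 0.594 × 16.21% / 14.31% = 0.6729
β_Calder = 0.196 × 29.21% / 14.31% = 0.4001
β_Granby = 0.190 × 53.09% / 14.31% = 0.7049
β_Sable = 0.555 × 24.61% / 14.31% = 0.9545
β_P = Σ w_i β_i = 0.06×0.3418 + 0.23×0.6729 + 0.19×0.4001 + 0.30×0.7049 + 0.22×0.9545 = 0.6728
E(R_P) = R_f + β_P × MRP = 1.65% + 0.6728 × 6.52% = 6.04%

6.04%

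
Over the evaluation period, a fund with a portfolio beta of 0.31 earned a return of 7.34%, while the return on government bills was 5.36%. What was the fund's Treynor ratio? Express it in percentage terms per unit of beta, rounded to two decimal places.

6.39%

Treynor = (R_P − R_f) / β_P = (7.34% − 5.36%) / 0.3100 = 1.98% / 0.3100 = 6.39%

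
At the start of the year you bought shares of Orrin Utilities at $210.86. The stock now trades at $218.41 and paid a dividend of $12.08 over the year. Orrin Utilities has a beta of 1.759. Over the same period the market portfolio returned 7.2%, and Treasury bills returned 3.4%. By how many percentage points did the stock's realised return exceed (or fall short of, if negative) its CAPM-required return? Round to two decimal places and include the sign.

Realised HPR = (P1 + D1 − P0) / P0 = (218.41 + 12.08 − 210.86) / 210.86 = 19.63 / 210.86 = 9.3095%
MRP = 7.2% − 3.4% = 3.80%
CAPM required = R_f + β·MRP = 3.4% + 1.759 × 3.8% = 10.0842%
α = realised − required = 9.3095% − 10.0842% = -0.77%

-0.77%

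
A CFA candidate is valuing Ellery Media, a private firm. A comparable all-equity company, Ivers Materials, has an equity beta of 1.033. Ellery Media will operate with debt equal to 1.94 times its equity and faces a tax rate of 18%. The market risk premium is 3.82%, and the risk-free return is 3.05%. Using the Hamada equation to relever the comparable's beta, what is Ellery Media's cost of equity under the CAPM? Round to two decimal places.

β_L = β_U × [1 + (1 − t)(D/E)] = 1.033 × [1 + (1 − 0.18) × 1.94]
    = 1.033 × [1 + 0.82 × 1.94] = 1.033 × 2.5908 = 2.6763
E(R) = R_f + β_L × MRP = 3.05% + 2.6763 × 3.82% = 13.27%

13.27%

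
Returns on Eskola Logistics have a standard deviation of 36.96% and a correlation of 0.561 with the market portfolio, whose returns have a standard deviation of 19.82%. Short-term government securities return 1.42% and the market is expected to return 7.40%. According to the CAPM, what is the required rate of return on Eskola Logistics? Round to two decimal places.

β = ρ × σ_i / σ_m = 0.561 × 36.96% / 19.82% = 1.0461
MRP = 7.40% − 1.42% = 5.98%
E(R) = 1.42% + 1.0461 × 5.98% = 7.68%

7.68%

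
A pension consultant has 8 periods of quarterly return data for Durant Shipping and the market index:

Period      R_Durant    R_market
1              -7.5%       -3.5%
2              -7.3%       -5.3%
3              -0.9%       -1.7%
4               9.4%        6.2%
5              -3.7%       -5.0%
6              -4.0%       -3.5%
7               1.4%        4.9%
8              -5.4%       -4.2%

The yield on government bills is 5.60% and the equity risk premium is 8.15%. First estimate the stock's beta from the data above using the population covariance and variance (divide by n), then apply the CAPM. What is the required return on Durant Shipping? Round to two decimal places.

14.74%

Mean R_i = (-7.5 − 7.3 − 0.9 + 9.4 − 3.7 − 4.0 + 1.4 − 5.4) / 8 = -2.2500%
Mean R_m = (-3.5 − 5.3 − 1.7 + 6.2 − 5.0 − 3.5 + 4.9 − 4.2) / 8 = -1.5125%
Σ(R_i − R̄_i)(R_m − R̄_m) = 159.5650  ⇒  Cov = 159.5650 / 8 = 19.9456
Σ(R_m − R̄_m)² = 142.2688  ⇒  Var(R_m) = 142.2688 / 8 = 17.7836
β = Cov / Var(R_m) = 19.9456 / 17.7836 = 1.1216
E(R) = R_f + β × MRP = 5.60% + 1.1216 × 8.15% = 14.74%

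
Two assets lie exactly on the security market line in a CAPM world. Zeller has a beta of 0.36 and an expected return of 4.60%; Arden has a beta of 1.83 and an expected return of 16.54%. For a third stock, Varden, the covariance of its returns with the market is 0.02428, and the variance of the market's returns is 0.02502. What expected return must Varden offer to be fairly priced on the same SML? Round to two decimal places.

MRP = (16.54% − 4.60%) / (1.83 − 0.36) = 8.1224%
R_f = 4.60% − 0.36 × 8.1224% = 1.6759%
β_Varden = Cov / Var(R_m) = 0.02428 / 0.02502 = 0.9704
E(R_Varden) = R_f + β × MRP = 1.6759% + 0.9704 × 8.1224% = 9.56%

9.56%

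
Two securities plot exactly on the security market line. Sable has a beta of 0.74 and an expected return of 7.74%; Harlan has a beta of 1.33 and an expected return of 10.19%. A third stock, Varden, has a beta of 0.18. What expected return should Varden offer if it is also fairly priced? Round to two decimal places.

5.41%

MRP (SML slope) = (10.19% − 7.74%) / (1.33 − 0.74) = 2.45% / 0.59 = 4.1525%
R_f (intercept) = 7.74% − 0.74 × 4.1525% = 4.6672%
E(R_Varden) = R_f + β × MRP = 4.6672% + 0.18 × 4.1525% = 5.41%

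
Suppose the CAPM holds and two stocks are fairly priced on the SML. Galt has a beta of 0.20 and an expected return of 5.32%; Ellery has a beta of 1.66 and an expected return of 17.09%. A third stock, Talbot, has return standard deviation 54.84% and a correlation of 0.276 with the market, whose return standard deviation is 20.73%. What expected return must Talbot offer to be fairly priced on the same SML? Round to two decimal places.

MRP = (17.09% − 5.32%) / (1.66 − 0.20) = 8.0616%
R_f = 5.32% − 0.20 × 8.0616% = 3.7077%
β_Talbot = ρ·σ_i/σ_m = 0.276 × 54.84 / 20.73 = 0.7301
E(R_Talbot) = R_f + β × MRP = 3.7077% + 0.7301 × 8.0616% = 9.59%

9.59%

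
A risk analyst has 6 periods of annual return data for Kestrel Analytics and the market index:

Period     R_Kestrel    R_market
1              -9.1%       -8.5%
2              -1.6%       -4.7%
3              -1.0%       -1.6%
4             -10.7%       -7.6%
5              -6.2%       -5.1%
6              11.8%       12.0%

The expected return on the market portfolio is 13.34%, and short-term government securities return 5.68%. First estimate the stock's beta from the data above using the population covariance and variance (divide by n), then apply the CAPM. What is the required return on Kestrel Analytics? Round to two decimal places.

13.69%

Mean R_i = (-9.1 − 1.6 − 1.0 − 10.7 − 6.2 + 11.8) / 6 = -2.8000%
Mean R_m = (-8.5 − 4.7 − 1.6 − 7.6 − 5.1 + 12.0) / 6 = -2.5833%
Σ(R_i − R̄_i)(R_m − R̄_m) = 297.6100  ⇒  Cov = 297.6100 / 6 = 49.6017
Σ(R_m − R̄_m)² = 284.6283  ⇒  Var(R_m) = 284.6283 / 6 = 47.4381
β = Cov / Var(R_m) = 49.6017 / 47.4381 = 1.0456
MRP = 13.34% − 5.68% = 7.66%
E(R) = R_f + β × MRP = 5.68% + 1.0456 × 7.66% = 13.69%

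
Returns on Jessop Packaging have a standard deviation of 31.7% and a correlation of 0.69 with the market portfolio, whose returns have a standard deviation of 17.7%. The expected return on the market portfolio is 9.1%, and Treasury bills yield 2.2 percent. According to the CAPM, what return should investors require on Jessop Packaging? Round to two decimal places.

10.73%

β = ρ × σ_i / σ_m = 0.69 × 31.7% / 17.7% = 1.2358
MRP = 9.1% − 2.2% = 6.90%
E(R) = 2.2% + 1.2358 × 6.9% = 10.73%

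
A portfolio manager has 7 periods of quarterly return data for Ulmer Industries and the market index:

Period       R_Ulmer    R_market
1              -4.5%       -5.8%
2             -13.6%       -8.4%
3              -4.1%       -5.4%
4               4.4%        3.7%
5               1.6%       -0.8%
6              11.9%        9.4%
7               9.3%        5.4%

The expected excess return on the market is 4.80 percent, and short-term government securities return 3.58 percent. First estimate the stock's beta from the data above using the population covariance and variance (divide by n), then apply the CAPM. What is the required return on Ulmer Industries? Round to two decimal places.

Mean R_i = (-4.5 − 13.6 − 4.1 + 4.4 + 1.6 + 11.9 + 9.3) / 7 = 0.7143%
Mean R_m = (-5.8 − 8.4 − 5.4 + 3.7 − 0.8 + 9.4 + 5.4) / 7 = -0.2714%
Σ(R_i − R̄_i)(R_m − R̄_m) = 340.9171  ⇒  Cov = 340.9171 / 7 = 48.7024
Σ(R_m − R̄_m)² = 264.6943  ⇒  Var(R_m) = 264.6943 / 7 = 37.8135
β = Cov / Var(R_m) = 48.7024 / 37.8135 = 1.2880
E(R) = R_f + β × MRP = 3.58% + 1.2880 × 4.80% = 9.76%

9.76%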